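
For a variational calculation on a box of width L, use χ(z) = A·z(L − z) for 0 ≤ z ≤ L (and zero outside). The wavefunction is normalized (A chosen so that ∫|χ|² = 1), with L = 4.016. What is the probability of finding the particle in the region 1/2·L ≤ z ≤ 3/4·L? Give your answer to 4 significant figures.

P ≈ 0.3965

The probability is P = ∫ |χ|² dz over [1/2·L, 3/4·L].
Since A² = 1/(L^5/30), this is the region integral divided by the full normalization integral.
Substituting u = z/L, A² and the length scale cancel in the ratio: P = ∫_{1/2}^{3/4} u^2·(1 - u)^2 du / ∫_{0}^{1} u^2·(1 - u)^2 du.
With ∫ u^2·(1 - u)^2 du = u^3·(6·u^2 - 15·u + 10)/30 + C, the region integral is ≈ 0.0132161 and the full one is 1/30.
Taking the ratio, P = 203/512.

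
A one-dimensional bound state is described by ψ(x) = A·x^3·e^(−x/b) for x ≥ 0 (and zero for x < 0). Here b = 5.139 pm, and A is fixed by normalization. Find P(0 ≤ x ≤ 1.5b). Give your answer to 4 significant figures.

P ≈ 0.03351

|ψ|² is the probability density, so P = ∫_{0}^{1.5b} |ψ|² dx.
The normalization integral ∫|ψ|²dx over the whole domain equals 45·b^7/8·A², and A² cancels in the ratio.
Let u = x/b; then A² and the length scale cancel, so P = ∫_{0}^{1.5} u^6·e^(-2·u) du ÷ ∫_{0}^{∞} u^6·e^(-2·u) du.
With ∫ u^6·e^(-2·u) du = -(4·u^6 + 12·u^5 + 30·u^4 + 60·u^3 + 90·u^2 + 90·u + 45)·e^(-2·u)/8 + C, the region integral is ≈ 0.188486 and the full one is 45/8.
This works out to P = 0.033509.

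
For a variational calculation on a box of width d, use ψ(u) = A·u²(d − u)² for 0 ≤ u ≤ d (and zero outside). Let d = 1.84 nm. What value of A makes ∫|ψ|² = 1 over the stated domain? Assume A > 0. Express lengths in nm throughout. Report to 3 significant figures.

A ≈ 1.61 nm^(-9/2)

Normalization requires ∫|ψ|² du = 1, integrated from 0 to d.
Expanding the polynomial and integrating term by term, ∫|ψ|² du = A²·(d^9/630).
So A² = (d^9/630)^(−1).
Plugging in d = 1.84 yields A = 1.614.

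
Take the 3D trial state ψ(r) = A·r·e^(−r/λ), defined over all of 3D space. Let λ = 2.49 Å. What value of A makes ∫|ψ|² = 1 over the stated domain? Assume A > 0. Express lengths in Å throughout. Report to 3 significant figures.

A ≈ 0.0333 Å^(-5/2)

Normalization requires ∫|ψ|² 4πr² dr = 1, integrated from 0 to ∞.
(Spherical symmetry: dV = 4πr² dr.)
∫|ψ|² 4πr² dr = A²·(3·π·λ^5).
Plugging in λ = 2.49 yields A = 0.03329.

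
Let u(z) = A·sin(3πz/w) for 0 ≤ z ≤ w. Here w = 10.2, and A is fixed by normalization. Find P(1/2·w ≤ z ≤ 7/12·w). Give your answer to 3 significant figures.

P = ∫_{1/2·w}^{7/12·w} |u(z)|² dz.
Since A² = 1/(w/2), this is the region integral divided by the full normalization integral.
Let t = z/w; then A² and the length scale cancel, so P = ∫_{1/2}^{7/12} sin(3·π·t)^2 dt ÷ ∫_{0}^{1} sin(3·π·t)^2 dt.
With ∫ sin(3·π·t)^2 dt = t/2 - sin(6·π·t)/(12·π) + C, the region integral is 1/(12·π) + 1/24 and the full one is 1/2.
Taking the ratio, P = (2 + π)/(12·π).

P ≈ 0.136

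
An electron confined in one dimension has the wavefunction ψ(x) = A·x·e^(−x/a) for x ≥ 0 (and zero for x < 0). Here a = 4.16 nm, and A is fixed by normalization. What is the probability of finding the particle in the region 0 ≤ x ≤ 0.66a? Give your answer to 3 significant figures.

P ≈ 0.148

The probability is P = ∫ |ψ|² dx over [0, 0.66a].
Since A² = 1/(a^3/4), this is the region integral divided by the full normalization integral.
In terms of u = x/a (A² and the length scale cancel between numerator and denominator), P = [∫_{0}^{0.66} u^2·e^(-2·u) du] / [∫_{0}^{∞} u^2·e^(-2·u) du].
Using ∫ u^2·e^(-2·u) du = -(2·u^2 + 2·u + 1)·e^(-2·u)/4, the numerator is 1/4 - 3989·e^(-33/25)/5000 and the denominator is 1/4.
Evaluating gives P = 0.1475.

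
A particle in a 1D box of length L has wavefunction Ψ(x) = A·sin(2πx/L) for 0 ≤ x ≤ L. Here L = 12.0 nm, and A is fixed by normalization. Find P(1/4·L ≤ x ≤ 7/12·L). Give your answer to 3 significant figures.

P ≈ 0.264

The probability is P = ∫ |Ψ|² dx over [1/4·L, 7/12·L].
The normalization integral ∫|Ψ|²dx over the whole domain equals L/2·A², and A² cancels in the ratio.
Let u = x/L; then A² and the length scale cancel, so P = ∫_{1/4}^{7/12} sin(2·π·u)^2 du ÷ ∫_{0}^{1} sin(2·π·u)^2 du.
An antiderivative of sin(2·π·u)^2 is u/2 - sin(4·π·u)/(8·π); evaluating from 1/4 to 7/12 gives -√(3)/(16·π) + 1/6, while the full integral is 1/2.
The result is P = (-√(3)/8 + π/3)/π.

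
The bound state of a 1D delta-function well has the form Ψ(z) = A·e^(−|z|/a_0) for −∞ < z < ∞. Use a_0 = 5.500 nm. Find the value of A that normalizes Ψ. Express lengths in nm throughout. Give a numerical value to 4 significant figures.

A ≈ 0.4264 nm^(-1/2)

Require ∫ |Ψ|² dz = 1 over the whole domain.
Recall ∫₀^∞ z^m e^(−z/β) dz = m!·β^(m+1), with Ψ = A·e^(−|z|/a_0), the integral evaluates to A²·[a_0].
So A² = (a_0)^(−1).
Plugging in a_0 = 5.500 yields A = 0.42640.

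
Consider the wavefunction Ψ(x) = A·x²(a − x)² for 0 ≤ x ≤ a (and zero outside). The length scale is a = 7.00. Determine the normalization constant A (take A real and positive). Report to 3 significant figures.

We need A² ∫|f|² dx = 1, taking the integral from 0 to a.
Expanding the polynomial and integrating term by term, with Ψ = A·x²(a − x)², the integral evaluates to A²·[a^9/630].
Hence A² = 1/[a^9/630].
Plugging in a = 7.00 yields A = 0.003951.

A ≈ 0.00395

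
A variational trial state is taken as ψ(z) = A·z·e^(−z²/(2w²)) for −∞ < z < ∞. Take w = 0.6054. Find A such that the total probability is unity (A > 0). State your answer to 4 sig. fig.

A ≈ 2.255

Normalization requires ∫|ψ|² dz = 1, integrated from −∞ to ∞.
Differentiating ∫e^(−αz²) dz = √(π/α) under α to get the higher moments, carrying out the integral gives A² · √(π)·w^3/2.
Substituting w = 0.6054 gives A² = 5.0854, so A = 2.2551.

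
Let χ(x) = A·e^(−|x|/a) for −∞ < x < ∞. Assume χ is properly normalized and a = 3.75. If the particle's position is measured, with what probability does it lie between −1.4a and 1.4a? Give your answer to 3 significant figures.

|χ|² is the probability density, so P = ∫_{−1.4a}^{1.4a} |χ|² dx.
Since A² = 1/(a), this is the region integral divided by the full normalization integral.
By symmetry take twice the x ≥ 0 contribution in numerator and denominator; the 2's cancel. Let u = x/a; then A² and the length scale cancel, so P = ∫_{0}^{1.4} e^(-2·u) du ÷ ∫_{0}^{∞} e^(-2·u) du.
With ∫ e^(-2·u) du = -e^(-2·u)/2 + C, the region integral is 1/2 - e^(-14/5)/2 and the full one is 1/2.
The result is P = 0.9392.

P ≈ 0.939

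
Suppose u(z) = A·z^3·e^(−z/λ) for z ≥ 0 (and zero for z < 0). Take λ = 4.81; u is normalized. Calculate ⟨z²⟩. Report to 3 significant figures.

⟨z^2⟩ ≈ 324

⟨z²⟩ = ∫ z^2 |u|² dz over the full domain.
Using ∫₀^∞ zⁿ e^(−αz) dz = n!/αⁿ⁺¹, since the A² factors cancel between numerator and denominator, ⟨z²⟩ = 14·λ^2.
Putting λ = 4.81 gives 323.9.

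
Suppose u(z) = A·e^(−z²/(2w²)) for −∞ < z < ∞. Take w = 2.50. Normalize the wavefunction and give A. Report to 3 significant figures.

The normalization condition is ∫|u|² dz = 1 from −∞ to ∞.
Carrying out the integral gives A² · √(π)·w.
So A² = (√(π)·w)^(−1).
With w = 2.50: A² = 0.2257 and A = 0.4751.

A ≈ 0.475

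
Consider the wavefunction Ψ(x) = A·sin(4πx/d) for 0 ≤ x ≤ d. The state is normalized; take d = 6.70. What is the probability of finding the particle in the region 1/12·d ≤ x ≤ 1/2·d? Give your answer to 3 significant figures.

P = ∫_{1/12·d}^{1/2·d} |Ψ(x)|² dx.
The normalization integral ∫|Ψ|²dx over the whole domain equals d/2·A², and A² cancels in the ratio.
In terms of u = x/d (A² and the length scale cancel between numerator and denominator), P = [∫_{1/12}^{1/2} sin(4·π·u)^2 du] / [∫_{0}^{1} sin(4·π·u)^2 du].
Using ∫ sin(4·π·u)^2 du = u/2 - sin(4·π·u)·cos(4·π·u)/(8·π), the numerator is √(3)/(32·π) + 5/24 and the denominator is 1/2.
Evaluating gives P = √(3)/(16·π) + 5/12.

P ≈ 0.451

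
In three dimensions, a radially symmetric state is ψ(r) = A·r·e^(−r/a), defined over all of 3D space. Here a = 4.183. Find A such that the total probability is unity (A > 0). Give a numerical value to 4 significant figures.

A ≈ 0.009102

We need A² ∫|f|² 4πr² dr = 1, taking the integral from 0 to ∞.
In 3D with spherical symmetry the volume element is 4πr² dr.
The integral (without the A² prefactor) comes out to 3·π·a^5.
So A² = (3·π·a^5)^(−1).
Plugging in a = 4.183 yields A = 0.0091022.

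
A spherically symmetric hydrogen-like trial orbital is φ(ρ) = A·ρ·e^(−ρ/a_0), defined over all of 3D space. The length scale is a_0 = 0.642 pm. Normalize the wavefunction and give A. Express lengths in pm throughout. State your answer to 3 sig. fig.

A ≈ 0.986 pm^(-5/2)

Require ∫ |φ|² 4πρ² dρ = 1 over the whole domain.
Carrying out the integral gives A² · 3·π·a_0^5.
Hence A² = 1/[3·π·a_0^5].
Substituting a_0 = 0.642 gives A² = 0.9729, so A = 0.9863.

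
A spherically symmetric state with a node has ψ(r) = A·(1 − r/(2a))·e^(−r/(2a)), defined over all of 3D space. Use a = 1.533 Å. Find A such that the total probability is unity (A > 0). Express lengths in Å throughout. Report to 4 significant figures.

A ≈ 0.1051 Å^(-3/2)

The normalization condition is ∫|ψ|² 4πr² dr = 1 from 0 to ∞.
Using ∫₀^∞ rⁿ e^(−αr) dr = n!/αⁿ⁺¹, carrying out the integral gives A² · 8·π·a^3.
Hence A² = 1/[8·π·a^3].
Plugging in a = 1.533 yields A = 0.10509.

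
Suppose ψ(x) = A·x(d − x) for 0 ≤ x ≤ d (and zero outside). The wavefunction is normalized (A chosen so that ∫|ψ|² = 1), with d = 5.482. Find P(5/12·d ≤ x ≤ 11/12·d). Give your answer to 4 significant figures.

P = ∫_{5/12·d}^{11/12·d} |ψ(x)|² dx.
The normalization integral ∫|ψ|²dx over the whole domain equals d^5/30·A², and A² cancels in the ratio.
Let u = x/d; then A² and the length scale cancel, so P = ∫_{5/12}^{11/12} u^2·(1 - u)^2 du ÷ ∫_{0}^{1} u^2·(1 - u)^2 du.
Using ∫ u^2·(1 - u)^2 du = u^3·(6·u^2 - 15·u + 10)/30, the numerator is ≈ 0.0216098 and the denominator is 1/30.
Evaluating gives P = 4481/6912.

P ≈ 0.6483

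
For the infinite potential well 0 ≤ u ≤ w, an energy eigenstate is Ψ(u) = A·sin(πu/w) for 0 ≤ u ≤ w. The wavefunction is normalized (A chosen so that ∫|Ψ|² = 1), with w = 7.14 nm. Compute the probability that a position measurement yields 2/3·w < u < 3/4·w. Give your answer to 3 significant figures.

P = ∫_{2/3·w}^{3/4·w} |Ψ(u)|² du.
The normalization integral ∫|Ψ|²du over the whole domain equals w/2·A², and A² cancels in the ratio.
Let t = u/w; then A² and the length scale cancel, so P = ∫_{2/3}^{3/4} sin(π·t)^2 dt ÷ ∫_{0}^{1} sin(π·t)^2 dt.
With ∫ sin(π·t)^2 dt = t/2 - sin(2·π·t)/(4·π) + C, the region integral is -√(3)/(8·π) + 1/24 + 1/(4·π) and the full one is 1/2.
Taking the ratio, P = (-3·√(3) + π + 6)/(12·π).

P ≈ 0.105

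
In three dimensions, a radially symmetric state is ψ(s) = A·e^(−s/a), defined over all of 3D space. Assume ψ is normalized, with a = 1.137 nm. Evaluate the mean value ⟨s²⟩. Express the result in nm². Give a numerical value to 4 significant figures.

⟨s^2⟩ ≈ 3.878 nm^2

By definition ⟨s²⟩ = ∫ s^2 |ψ(s)|² 4πs² ds.
Recall ∫₀^∞ s^m e^(−s/β) ds = m!·β^(m+1), evaluating both integrals, ⟨s²⟩ = 3·a^2.
With a = 1.137, ⟨s^2⟩ = 3.8783.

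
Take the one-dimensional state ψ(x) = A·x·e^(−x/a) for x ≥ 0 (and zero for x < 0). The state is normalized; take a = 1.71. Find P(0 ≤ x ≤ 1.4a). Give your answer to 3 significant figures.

|ψ|² is the probability density, so P = ∫_{0}^{1.4a} |ψ|² dx.
Since A² = 1/(a^3/4), this is the region integral divided by the full normalization integral.
In terms of u = x/a (A² and the length scale cancel between numerator and denominator), P = [∫_{0}^{1.4} u^2·e^(-2·u) du] / [∫_{0}^{∞} u^2·e^(-2·u) du].
Using ∫ u^2·e^(-2·u) du = -(2·u^2 + 2·u + 1)·e^(-2·u)/4, the numerator is 1/4 - 193·e^(-14/5)/100 and the denominator is 1/4.
This works out to P = 0.5305.

P ≈ 0.531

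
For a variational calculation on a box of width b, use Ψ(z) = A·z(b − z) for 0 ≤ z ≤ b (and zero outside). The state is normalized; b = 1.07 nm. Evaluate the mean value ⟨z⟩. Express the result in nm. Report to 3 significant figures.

⟨z⟩ = ∫ z |Ψ|² dz over the full domain.
Expanding the polynomial and integrating term by term, evaluating both integrals, ⟨z⟩ = b/2.
Putting b = 1.07 gives 0.5350.

⟨z⟩ ≈ 0.535 nm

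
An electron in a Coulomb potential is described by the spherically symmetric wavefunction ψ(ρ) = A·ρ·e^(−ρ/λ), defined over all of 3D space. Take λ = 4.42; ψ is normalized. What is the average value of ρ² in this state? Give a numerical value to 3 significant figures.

⟨ρ^2⟩ ≈ 147

⟨ρ²⟩ = ∫ ρ^2 |ψ|² 4πρ² dρ over the full domain.
The ratio of the moment integral to the normalization integral gives ⟨ρ²⟩ = 15·λ^2/2.
Putting λ = 4.42 gives 146.5.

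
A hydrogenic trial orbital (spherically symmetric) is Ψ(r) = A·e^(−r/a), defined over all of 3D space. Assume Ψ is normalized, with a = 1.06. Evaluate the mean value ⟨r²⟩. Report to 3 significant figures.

By definition ⟨r²⟩ = ∫ r^2 |Ψ(r)|² 4πr² dr.
Using ∫₀^∞ rⁿ e^(−αr) dr = n!/αⁿ⁺¹, since the A² factors cancel between numerator and denominator, ⟨r²⟩ = 3·a^2.
Putting a = 1.06 gives 3.371.

⟨r^2⟩ ≈ 3.37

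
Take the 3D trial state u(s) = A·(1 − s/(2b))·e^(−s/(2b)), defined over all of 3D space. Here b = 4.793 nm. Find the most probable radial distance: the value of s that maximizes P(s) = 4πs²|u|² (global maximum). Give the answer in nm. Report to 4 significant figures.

Differentiate P(s) = 4πs²|u|² with respect to s and set to zero.
This gives s = b·(√(5) + 3).
With b = 4.793, the most probable radial distance is 25.096 nm.

s ≈ 25.10 nm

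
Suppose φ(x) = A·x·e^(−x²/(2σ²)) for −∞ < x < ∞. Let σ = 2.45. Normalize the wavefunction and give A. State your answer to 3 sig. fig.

We need A² ∫|f|² dx = 1, taking the integral from −∞ to ∞.
With φ = A·x·e^(−x²/(2σ²)), the integral evaluates to A²·[√(π)·σ^3/2].
Hence A² = 1/[√(π)·σ^3/2].
Substituting σ = 2.45 gives A² = 0.07673, so A = 0.2770.

A ≈ 0.277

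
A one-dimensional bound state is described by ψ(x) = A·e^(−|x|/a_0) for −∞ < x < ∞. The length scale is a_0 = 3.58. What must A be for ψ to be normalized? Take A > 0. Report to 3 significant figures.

Normalization requires ∫|ψ|² dx = 1, integrated from −∞ to ∞.
Carrying out the integral gives A² · a_0.
Setting this equal to 1 gives A² = 1/(a_0).
With a_0 = 3.58: A² = 0.2793 and A = 0.5285.

A ≈ 0.529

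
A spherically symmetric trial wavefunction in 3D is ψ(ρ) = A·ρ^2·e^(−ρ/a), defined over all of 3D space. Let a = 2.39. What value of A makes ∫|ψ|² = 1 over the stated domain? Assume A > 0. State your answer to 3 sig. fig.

We need A² ∫|f|² 4πρ² dρ = 1, taking the integral from 0 to ∞.
(Spherical symmetry: dV = 4πρ² dρ.)
Recall ∫₀^∞ ρ^m e^(−ρ/β) dρ = m!·β^(m+1), carrying out the integral gives A² · 45·π·a^7/2.
Hence A² = 1/[45·π·a^7/2].
With a = 2.39: A² = 0.00003176 and A = 0.005636.

A ≈ 0.00564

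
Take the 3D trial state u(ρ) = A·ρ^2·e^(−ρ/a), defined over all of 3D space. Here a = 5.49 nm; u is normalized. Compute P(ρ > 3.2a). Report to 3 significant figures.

P ≈ 0.542

With dV = 4πρ²dρ, the probability is ∫|u|² dV over ρ > 3.2a.
Normalization gives A² = 1/(45·π·a^7/2).
Substituting t = ρ/a, A², 4π and the length scale all cancel in the ratio: P = ∫_{3.2}^{∞} t^6·e^(-2·t) dt / ∫_{0}^{∞} t^6·e^(-2·t) dt.
Using ∫ t^6·e^(-2·t) dt = -(4·t^6 + 12·t^5 + 30·t^4 + 60·t^3 + 90·t^2 + 90·t + 45)·e^(-2·t)/8, the numerator is ≈ 3.0506 and the denominator is 45/8.
Taking the ratio yields P = 0.5423.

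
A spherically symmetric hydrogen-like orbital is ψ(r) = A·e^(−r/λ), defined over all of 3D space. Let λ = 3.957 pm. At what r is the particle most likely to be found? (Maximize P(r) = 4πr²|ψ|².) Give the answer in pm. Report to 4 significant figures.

r ≈ 3.957 pm

Set d/dr [P(r) = 4πr²|ψ|²] = 0 and solve for r > 0.
Solving yields r = λ.
With λ = 3.957, the most probable radial distance is 3.9570 pm.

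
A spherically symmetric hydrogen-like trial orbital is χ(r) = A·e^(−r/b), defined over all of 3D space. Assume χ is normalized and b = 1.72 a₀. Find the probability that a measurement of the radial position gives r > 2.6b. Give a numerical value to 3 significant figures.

P ≈ 0.109

With dV = 4πr²dr, the probability is ∫|χ|² dV over r > 2.6b.
Normalization gives A² = 1/(π·b^3).
Let u = r/b; then A², 4π and the length scale all cancel, so P = ∫_{2.6}^{∞} u^2·e^(-2·u) du ÷ ∫_{0}^{∞} u^2·e^(-2·u) du.
An antiderivative of u^2·e^(-2·u) is -(2·u^2 + 2·u + 1)·e^(-2·u)/4; evaluating from 2.6 to ∞ gives 493·e^(-26/5)/100, while the full integral is 1/4.
The region integral divided by the full integral gives P = 0.1088.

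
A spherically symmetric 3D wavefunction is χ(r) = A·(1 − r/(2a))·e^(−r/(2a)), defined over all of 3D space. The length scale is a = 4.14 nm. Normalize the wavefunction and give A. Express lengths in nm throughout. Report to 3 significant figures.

We need A² ∫|f|² 4πr² dr = 1, taking the integral from 0 to ∞.
In 3D with spherical symmetry the volume element is 4πr² dr.
With ∫₀^∞ r^4 e^(−αr) dr = 4!/α^5, ∫|χ|² 4πr² dr = A²·(8·π·a^3).
So A² = (8·π·a^3)^(−1).
Substituting a = 4.14 gives A² = 0.0005607, so A = 0.02368.

A ≈ 0.0237 nm^(-3/2)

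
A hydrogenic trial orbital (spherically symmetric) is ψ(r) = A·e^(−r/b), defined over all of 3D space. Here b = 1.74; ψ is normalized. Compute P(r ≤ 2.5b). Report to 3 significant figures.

P ≈ 0.875

With dV = 4πr²dr, the probability is ∫|ψ|² dV over r ≤ 2.5b.
A² is fixed by ∫₀^∞ 4πr²|ψ|² dr = 1, i.e. A² = (π·b^3)^(−1).
Substituting u = r/b, A², 4π and the length scale all cancel in the ratio: P = ∫_{0}^{2.5} u^2·e^(-2·u) du / ∫_{0}^{∞} u^2·e^(-2·u) du.
Using ∫ u^2·e^(-2·u) du = -(2·u^2 + 2·u + 1)·e^(-2·u)/4, the numerator is 1/4 - 37·e^(-5)/8 and the denominator is 1/4.
This evaluates to P = 0.8753.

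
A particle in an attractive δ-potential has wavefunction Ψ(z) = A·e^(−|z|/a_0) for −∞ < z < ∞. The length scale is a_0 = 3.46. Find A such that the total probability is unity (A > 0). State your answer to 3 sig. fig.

Require ∫ |Ψ|² dz = 1 over the whole domain.
Carrying out the integral gives A² · a_0.
Setting this equal to 1 gives A² = 1/(a_0).
With a_0 = 3.46: A² = 0.2890 and A = 0.5376.

A ≈ 0.538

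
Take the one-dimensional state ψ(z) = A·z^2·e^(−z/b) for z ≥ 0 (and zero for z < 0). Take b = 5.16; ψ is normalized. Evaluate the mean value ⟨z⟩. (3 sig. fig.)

⟨z⟩ ≈ 12.9

By definition ⟨z⟩ = ∫ z |ψ(z)|² dz.
Recall ∫₀^∞ z^m e^(−z/β) dz = m!·β^(m+1), evaluating both integrals, ⟨z⟩ = 5·b/2.
Putting b = 5.16 gives 12.90.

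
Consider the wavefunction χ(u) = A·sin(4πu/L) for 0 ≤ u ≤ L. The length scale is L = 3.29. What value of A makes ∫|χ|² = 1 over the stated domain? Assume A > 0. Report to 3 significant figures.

We need A² ∫|f|² du = 1, taking the integral from 0 to L.
With χ = A·sin(4πu/L), the integral evaluates to A²·[L/2].
Setting this equal to 1 gives A² = 1/(L/2).
Plugging in L = 3.29 yields A = 0.7797.

A ≈ 0.780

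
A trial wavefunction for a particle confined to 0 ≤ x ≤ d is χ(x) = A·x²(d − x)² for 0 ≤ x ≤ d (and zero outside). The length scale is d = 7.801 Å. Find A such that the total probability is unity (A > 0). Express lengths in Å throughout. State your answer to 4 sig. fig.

We need A² ∫|f|² dx = 1, taking the integral from 0 to d.
The integral (without the A² prefactor) comes out to d^9/630.
So A² = (d^9/630)^(−1).
Plugging in d = 7.801 yields A = 0.0024266.

A ≈ 0.002427 Å^(-9/2)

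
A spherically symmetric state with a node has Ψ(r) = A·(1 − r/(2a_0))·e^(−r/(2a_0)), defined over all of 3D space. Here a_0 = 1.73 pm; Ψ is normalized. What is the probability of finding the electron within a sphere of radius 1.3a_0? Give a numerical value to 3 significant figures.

P ≈ 0.0456

P = ∫ |Ψ|² 4πr² dr over r ≤ 1.3a_0.
Normalization gives A² = 1/(8·π·a_0^3).
In terms of u = r/a_0 (A², 4π and the length scale all cancel between numerator and denominator), P = [∫_{0}^{1.3} u^2·(1 - u/2)^2·e^(-u) du] / [∫_{0}^{∞} u^2·(1 - u/2)^2·e^(-u) du].
An antiderivative of u^2·(1 - u/2)^2·e^(-u) is -(u^4/4 + u^2 + 2·u + 2)·e^(-u); evaluating from 0 to 1.3 gives ≈ 0.091181, while the full integral is 2.
The region integral divided by the full integral gives P = 0.04559.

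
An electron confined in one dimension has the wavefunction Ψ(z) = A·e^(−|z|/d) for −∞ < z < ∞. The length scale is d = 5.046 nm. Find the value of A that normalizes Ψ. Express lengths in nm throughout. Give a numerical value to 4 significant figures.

A ≈ 0.4452 nm^(-1/2)

The normalization condition is ∫|Ψ|² dz = 1 from −∞ to ∞.
With Ψ = A·e^(−|z|/d), the integral evaluates to A²·[d].
Setting this equal to 1 gives A² = 1/(d).
Substituting d = 5.046 gives A² = 0.19818, so A = 0.44517.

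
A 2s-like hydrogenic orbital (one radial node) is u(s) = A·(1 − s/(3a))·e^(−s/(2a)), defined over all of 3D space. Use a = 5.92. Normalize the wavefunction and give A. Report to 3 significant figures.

A ≈ 0.0240

The normalization condition is ∫|u|² 4πs² ds = 1 from 0 to ∞.
(Spherical symmetry: dV = 4πs² ds.)
∫|u|² 4πs² ds = A²·(8·π·a^3/3).
Hence A² = 1/[8·π·a^3/3].
Substituting a = 5.92 gives A² = 0.0005753, so A = 0.02399.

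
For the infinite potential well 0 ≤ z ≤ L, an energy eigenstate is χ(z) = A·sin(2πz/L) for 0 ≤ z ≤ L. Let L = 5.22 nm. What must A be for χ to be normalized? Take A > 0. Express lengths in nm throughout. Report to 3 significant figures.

A ≈ 0.619 nm^(-1/2)

Require ∫ |χ|² dz = 1 over the whole domain.
∫|χ|² dz = A²·(L/2).
Setting this equal to 1 gives A² = 1/(L/2).
With L = 5.22: A² = 0.3831 and A = 0.6190.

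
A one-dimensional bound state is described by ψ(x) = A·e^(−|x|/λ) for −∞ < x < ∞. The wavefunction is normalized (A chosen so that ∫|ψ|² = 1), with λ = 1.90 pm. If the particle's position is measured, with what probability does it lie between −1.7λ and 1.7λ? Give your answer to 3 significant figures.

|ψ|² is the probability density, so P = ∫_{−1.7λ}^{1.7λ} |ψ|² dx.
Since A² = 1/(λ), this is the region integral divided by the full normalization integral.
By symmetry take twice the x ≥ 0 contribution in numerator and denominator; the 2's cancel. In terms of u = x/λ (A² and the length scale cancel between numerator and denominator), P = [∫_{0}^{1.7} e^(-2·u) du] / [∫_{0}^{∞} e^(-2·u) du].
Using ∫ e^(-2·u) du = -e^(-2·u)/2, the numerator is 1/2 - e^(-17/5)/2 and the denominator is 1/2.
Taking the ratio, P = 0.9666.

P ≈ 0.967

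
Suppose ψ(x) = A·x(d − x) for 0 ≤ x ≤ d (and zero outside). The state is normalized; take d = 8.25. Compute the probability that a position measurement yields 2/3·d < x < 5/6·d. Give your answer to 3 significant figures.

P ≈ 0.174

The probability is P = ∫ |ψ|² dx over [2/3·d, 5/6·d].
With A² fixed by ∫|ψ|² = 1, i.e. A² = (d^5/30)^(−1), substitute and integrate.
Substituting u = x/d, A² and the length scale cancel in the ratio: P = ∫_{2/3}^{5/6} u^2·(1 - u)^2 du / ∫_{0}^{1} u^2·(1 - u)^2 du.
With ∫ u^2·(1 - u)^2 du = u^3·(6·u^2 - 15·u + 10)/30 + C, the region integral is ≈ 0.0058128 and the full one is 1/30.
The result is P = 113/648.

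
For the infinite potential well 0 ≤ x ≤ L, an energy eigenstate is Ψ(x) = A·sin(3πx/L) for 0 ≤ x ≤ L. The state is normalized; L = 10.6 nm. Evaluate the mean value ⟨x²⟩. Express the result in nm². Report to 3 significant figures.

⟨x^2⟩ ≈ 36.8 nm^2

⟨x²⟩ = ∫ x^2 |Ψ|² dx over the full domain.
With ∫₀^L sin²(nπx/L) dx = L/2, the ratio of the moment integral to the normalization integral gives ⟨x²⟩ = -L^2/(18·π^2) + L^2/3.
Putting L = 10.6 gives 36.82.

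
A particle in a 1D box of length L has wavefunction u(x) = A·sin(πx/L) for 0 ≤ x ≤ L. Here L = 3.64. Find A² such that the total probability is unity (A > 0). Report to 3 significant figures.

We need A² ∫|f|² dx = 1, taking the integral from 0 to L.
With ∫₀^L sin²(nπx/L) dx = L/2, with u = A·sin(πx/L), the integral evaluates to A²·[L/2].
So A² = (L/2)^(−1).
Plugging in L = 3.64 yields A = 0.7412.

A^2 ≈ 0.549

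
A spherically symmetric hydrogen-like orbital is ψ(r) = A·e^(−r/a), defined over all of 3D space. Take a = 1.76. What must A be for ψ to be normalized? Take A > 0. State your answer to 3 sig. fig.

We need A² ∫|f|² 4πr² dr = 1, taking the integral from 0 to ∞.
∫|ψ|² 4πr² dr = A²·(π·a^3).
Setting this equal to 1 gives A² = 1/(π·a^3).
Plugging in a = 1.76 yields A = 0.2416.

A ≈ 0.242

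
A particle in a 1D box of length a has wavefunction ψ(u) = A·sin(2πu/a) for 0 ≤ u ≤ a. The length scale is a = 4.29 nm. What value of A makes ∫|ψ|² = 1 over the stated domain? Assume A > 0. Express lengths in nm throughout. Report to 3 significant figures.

We need A² ∫|f|² du = 1, taking the integral from 0 to a.
The integral (without the A² prefactor) comes out to a/2.
Hence A² = 1/[a/2].
With a = 4.29: A² = 0.4662 and A = 0.6828.

A ≈ 0.683 nm^(-1/2)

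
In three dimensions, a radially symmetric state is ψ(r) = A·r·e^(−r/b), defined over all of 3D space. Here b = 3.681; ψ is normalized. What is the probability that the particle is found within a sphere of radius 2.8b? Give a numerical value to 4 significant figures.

P = ∫ |ψ|² 4πr² dr over r ≤ 2.8b.
A² is fixed by ∫₀^∞ 4πr²|ψ|² dr = 1, i.e. A² = (3·π·b^5)^(−1).
In terms of u = r/b (A², 4π and the length scale all cancel between numerator and denominator), P = [∫_{0}^{2.8} u^4·e^(-2·u) du] / [∫_{0}^{∞} u^4·e^(-2·u) du].
With ∫ u^4·e^(-2·u) du = -(u^4/2 + u^3 + 3·u^2/2 + 3·u/2 + 3/4)·e^(-2·u) + C, the region integral is ≈ 0.493387 and the full one is 3/4.
The region integral divided by the full integral gives P = 0.65785.

P ≈ 0.6578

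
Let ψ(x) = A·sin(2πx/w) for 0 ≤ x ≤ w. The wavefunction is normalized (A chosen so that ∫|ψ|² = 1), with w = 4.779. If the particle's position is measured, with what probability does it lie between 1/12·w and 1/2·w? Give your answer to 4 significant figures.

|ψ|² is the probability density, so P = ∫_{1/12·w}^{1/2·w} |ψ|² dx.
Since A² = 1/(w/2), this is the region integral divided by the full normalization integral.
In terms of u = x/w (A² and the length scale cancel between numerator and denominator), P = [∫_{1/12}^{1/2} sin(2·π·u)^2 du] / [∫_{0}^{1} sin(2·π·u)^2 du].
An antiderivative of sin(2·π·u)^2 is u/2 - sin(4·π·u)/(8·π); evaluating from 1/12 to 1/2 gives √(3)/(16·π) + 5/24, while the full integral is 1/2.
Taking the ratio, P = √(3)/(8·π) + 5/12.

P ≈ 0.4856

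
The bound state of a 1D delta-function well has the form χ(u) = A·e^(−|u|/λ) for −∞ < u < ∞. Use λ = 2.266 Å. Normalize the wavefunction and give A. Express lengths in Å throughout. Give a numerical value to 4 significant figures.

A ≈ 0.6643 Å^(-1/2)

Require ∫ |χ|² du = 1 over the whole domain.
Carrying out the integral gives A² · λ.
Hence A² = 1/[λ].
With λ = 2.266: A² = 0.44131 and A = 0.66431.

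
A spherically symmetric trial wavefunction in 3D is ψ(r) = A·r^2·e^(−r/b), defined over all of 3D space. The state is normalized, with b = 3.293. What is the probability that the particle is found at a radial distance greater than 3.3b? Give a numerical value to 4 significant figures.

P ≈ 0.5108

P = ∫ |ψ|² 4πr² dr over r > 3.3b.
A² is fixed by ∫₀^∞ 4πr²|ψ|² dr = 1, i.e. A² = (45·π·b^7/2)^(−1).
Substituting u = r/b, A², 4π and the length scale all cancel in the ratio: P = ∫_{3.3}^{∞} u^6·e^(-2·u) du / ∫_{0}^{∞} u^6·e^(-2·u) du.
An antiderivative of u^6·e^(-2·u) is -(4·u^6 + 12·u^5 + 30·u^4 + 60·u^3 + 90·u^2 + 90·u + 45)·e^(-2·u)/8; evaluating from 3.3 to ∞ gives ≈ 2.87347, while the full integral is 45/8.
Taking the ratio yields P = 0.51084.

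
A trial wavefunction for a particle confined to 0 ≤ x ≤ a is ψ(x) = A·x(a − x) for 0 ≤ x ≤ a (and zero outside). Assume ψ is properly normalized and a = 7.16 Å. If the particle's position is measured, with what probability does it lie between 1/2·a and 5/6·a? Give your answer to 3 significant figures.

The probability is P = ∫ |ψ|² dx over [1/2·a, 5/6·a].
Since A² = 1/(a^5/30), this is the region integral divided by the full normalization integral.
Let u = x/a; then A² and the length scale cancel, so P = ∫_{1/2}^{5/6} u^2·(1 - u)^2 du ÷ ∫_{0}^{1} u^2·(1 - u)^2 du.
An antiderivative of u^2·(1 - u)^2 is u^3·(6·u^2 - 15·u + 10)/30; evaluating from 1/2 to 5/6 gives ≈ 0.015484, while the full integral is 1/30.
The result is P = 301/648.

P ≈ 0.465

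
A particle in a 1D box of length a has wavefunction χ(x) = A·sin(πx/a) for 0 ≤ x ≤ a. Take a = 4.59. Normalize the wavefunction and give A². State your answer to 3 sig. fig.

A^2 ≈ 0.436

Normalization requires ∫|χ|² dx = 1, integrated from 0 to a.
With ∫₀^a sin²(nπx/a) dx = a/2, carrying out the integral gives A² · a/2.
Setting this equal to 1 gives A² = 1/(a/2).
Substituting a = 4.59 gives A² = 0.4357, so A = 0.6601.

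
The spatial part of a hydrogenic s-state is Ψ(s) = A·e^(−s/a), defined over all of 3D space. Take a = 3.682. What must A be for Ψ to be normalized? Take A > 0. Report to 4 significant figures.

We need A² ∫|f|² 4πs² ds = 1, taking the integral from 0 to ∞.
In 3D with spherical symmetry the volume element is 4πs² ds.
Recall ∫₀^∞ s^m e^(−s/β) ds = m!·β^(m+1), ∫|Ψ|² 4πs² ds = A²·(π·a^3).
Setting this equal to 1 gives A² = 1/(π·a^3).
Substituting a = 3.682 gives A² = 0.0063767, so A = 0.079854.

A ≈ 0.07985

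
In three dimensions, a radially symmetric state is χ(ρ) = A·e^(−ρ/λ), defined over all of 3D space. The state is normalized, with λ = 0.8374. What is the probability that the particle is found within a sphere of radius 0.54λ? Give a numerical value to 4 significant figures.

P ≈ 0.09559

P = ∫ |χ|² 4πρ² dρ over ρ ≤ 0.54λ.
Normalization gives A² = 1/(π·λ^3).
Let u = ρ/λ; then A², 4π and the length scale all cancel, so P = ∫_{0}^{0.54} u^2·e^(-2·u) du ÷ ∫_{0}^{∞} u^2·e^(-2·u) du.
An antiderivative of u^2·e^(-2·u) is -(2·u^2 + 2·u + 1)·e^(-2·u)/4; evaluating from 0 to 0.54 gives 1/4 - 3329·e^(-27/25)/5000, while the full integral is 1/4.
This evaluates to P = 0.095589.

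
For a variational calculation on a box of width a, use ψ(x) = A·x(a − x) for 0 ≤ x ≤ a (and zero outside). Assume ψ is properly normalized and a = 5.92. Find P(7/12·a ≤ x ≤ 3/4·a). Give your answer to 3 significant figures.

|ψ|² is the probability density, so P = ∫_{7/12·a}^{3/4·a} |ψ|² dx.
With A² fixed by ∫|ψ|² = 1, i.e. A² = (a^5/30)^(−1), substitute and integrate.
Let u = x/a; then A² and the length scale cancel, so P = ∫_{7/12}^{3/4} u^2·(1 - u)^2 du ÷ ∫_{0}^{1} u^2·(1 - u)^2 du.
Using ∫ u^2·(1 - u)^2 du = u^3·(6·u^2 - 15·u + 10)/30, the numerator is ≈ 0.0081035 and the denominator is 1/30.
The result is P = 0.2431.

P ≈ 0.243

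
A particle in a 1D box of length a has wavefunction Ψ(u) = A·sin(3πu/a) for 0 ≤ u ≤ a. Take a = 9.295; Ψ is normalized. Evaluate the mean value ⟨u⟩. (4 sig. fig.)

⟨u⟩ = ∫ u |Ψ|² du over the full domain.
Evaluating both integrals, ⟨u⟩ = a/2.
Putting a = 9.295 gives 4.6475.

⟨u⟩ ≈ 4.648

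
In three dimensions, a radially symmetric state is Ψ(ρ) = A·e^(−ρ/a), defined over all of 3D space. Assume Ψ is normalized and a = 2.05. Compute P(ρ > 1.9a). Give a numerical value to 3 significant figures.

P ≈ 0.269

P = ∫ |Ψ|² 4πρ² dρ over ρ > 1.9a.
Normalization gives A² = 1/(π·a^3).
Let u = ρ/a; then A², 4π and the length scale all cancel, so P = ∫_{1.9}^{∞} u^2·e^(-2·u) du ÷ ∫_{0}^{∞} u^2·e^(-2·u) du.
With ∫ u^2·e^(-2·u) du = -(2·u^2 + 2·u + 1)·e^(-2·u)/4 + C, the region integral is 601·e^(-19/5)/200 and the full one is 1/4.
Taking the ratio yields P = 0.2689.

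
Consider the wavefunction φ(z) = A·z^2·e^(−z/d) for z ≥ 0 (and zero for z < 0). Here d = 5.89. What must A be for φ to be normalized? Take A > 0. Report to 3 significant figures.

We need A² ∫|f|² dz = 1, taking the integral from 0 to ∞.
∫|φ|² dz = A²·(3·d^5/4).
So A² = (3·d^5/4)^(−1).
Substituting d = 5.89 gives A² = 0.0001881, so A = 0.01371.

A ≈ 0.0137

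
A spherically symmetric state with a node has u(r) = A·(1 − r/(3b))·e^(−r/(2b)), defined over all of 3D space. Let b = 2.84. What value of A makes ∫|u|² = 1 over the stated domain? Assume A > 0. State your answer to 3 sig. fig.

A ≈ 0.0722

The normalization condition is ∫|u|² 4πr² dr = 1 from 0 to ∞.
∫|u|² 4πr² dr = A²·(8·π·b^3/3).
Plugging in b = 2.84 yields A = 0.07219.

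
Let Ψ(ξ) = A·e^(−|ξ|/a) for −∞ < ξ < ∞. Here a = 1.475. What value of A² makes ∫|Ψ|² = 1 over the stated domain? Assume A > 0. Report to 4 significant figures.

Normalization requires ∫|Ψ|² dξ = 1, integrated from −∞ to ∞.
∫|Ψ|² dξ = A²·(a).
Hence A² = 1/[a].
Plugging in a = 1.475 yields A = 0.82339.

A^2 ≈ 0.6780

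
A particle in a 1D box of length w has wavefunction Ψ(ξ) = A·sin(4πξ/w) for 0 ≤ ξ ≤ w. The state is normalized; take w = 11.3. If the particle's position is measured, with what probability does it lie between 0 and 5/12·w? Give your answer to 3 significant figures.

The probability is P = ∫ |Ψ|² dξ over [0, 5/12·w].
Since A² = 1/(w/2), this is the region integral divided by the full normalization integral.
Let u = ξ/w; then A² and the length scale cancel, so P = ∫_{0}^{5/12} sin(4·π·u)^2 du ÷ ∫_{0}^{1} sin(4·π·u)^2 du.
Using ∫ sin(4·π·u)^2 du = u/2 - sin(4·π·u)·cos(4·π·u)/(8·π), the numerator is √(3)/(32·π) + 5/24 and the denominator is 1/2.
This works out to P = √(3)/(16·π) + 5/12.

P ≈ 0.451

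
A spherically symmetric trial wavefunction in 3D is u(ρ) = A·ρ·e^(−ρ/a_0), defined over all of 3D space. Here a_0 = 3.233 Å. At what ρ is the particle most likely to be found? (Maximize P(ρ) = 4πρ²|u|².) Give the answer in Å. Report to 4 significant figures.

ρ ≈ 6.466 Å

Differentiate P(ρ) = 4πρ²|u|² with respect to ρ and set to zero.
This gives ρ = 2·a_0.
With a_0 = 3.233, the most probable radial distance is 6.4660 Å.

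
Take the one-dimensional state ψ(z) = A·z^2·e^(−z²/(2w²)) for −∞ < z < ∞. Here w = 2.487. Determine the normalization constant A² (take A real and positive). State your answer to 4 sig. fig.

A^2 ≈ 0.007907

Normalization requires ∫|ψ|² dz = 1, integrated from −∞ to ∞.
Using the Gaussian integral ∫_{−∞}^{∞} e^(−αz²) dz = √(π/α), ∫|ψ|² dz = A²·(3·√(π)·w^5/4).
So A² = (3·√(π)·w^5/4)^(−1).
Substituting w = 2.487 gives A² = 0.0079065, so A = 0.088919.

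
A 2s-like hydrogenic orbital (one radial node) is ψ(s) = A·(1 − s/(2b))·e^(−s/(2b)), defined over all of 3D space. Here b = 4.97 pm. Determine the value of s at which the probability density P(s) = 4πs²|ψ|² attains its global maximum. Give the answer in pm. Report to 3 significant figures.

s ≈ 26.0 pm

Differentiate P(s) = 4πs²|ψ|² with respect to s and set to zero.
Solving yields s = b·(√(5) + 3).
With b = 4.97, the most probable radial distance is 26.02 pm.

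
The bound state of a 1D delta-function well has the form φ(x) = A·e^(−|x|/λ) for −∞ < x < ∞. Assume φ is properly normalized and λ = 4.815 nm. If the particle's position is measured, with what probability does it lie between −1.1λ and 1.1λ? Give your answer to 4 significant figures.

P ≈ 0.8892

The probability is P = ∫ |φ|² dx over [−1.1λ, 1.1λ].
With A² fixed by ∫|φ|² = 1, i.e. A² = (λ)^(−1), substitute and integrate.
Both integrals are even about x = 0, so only the x ≥ 0 halves are needed (the factors of 2 cancel). In terms of u = x/λ (A² and the length scale cancel between numerator and denominator), P = [∫_{0}^{1.1} e^(-2·u) du] / [∫_{0}^{∞} e^(-2·u) du].
With ∫ e^(-2·u) du = -e^(-2·u)/2 + C, the region integral is 1/2 - e^(-11/5)/2 and the full one is 1/2.
Taking the ratio, P = 0.88920.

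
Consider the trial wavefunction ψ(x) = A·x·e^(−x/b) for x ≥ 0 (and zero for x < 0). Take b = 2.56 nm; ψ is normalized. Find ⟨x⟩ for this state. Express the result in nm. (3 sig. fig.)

⟨x⟩ ≈ 3.84 nm

By definition ⟨x⟩ = ∫ x |ψ(x)|² dx.
With ∫₀^∞ x^3 e^(−αx) dx = 3!/α^4, the ratio of the moment integral to the normalization integral gives ⟨x⟩ = 3·b/2.
Putting b = 2.56 gives 3.840.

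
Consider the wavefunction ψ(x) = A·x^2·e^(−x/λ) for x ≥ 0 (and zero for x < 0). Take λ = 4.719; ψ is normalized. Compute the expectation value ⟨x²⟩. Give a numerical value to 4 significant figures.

The expectation value is the |ψ|²-weighted average of x^2: ∫ x^2|ψ|² dx.
Recall ∫₀^∞ x^m e^(−x/β) dx = m!·β^(m+1), the ratio of the moment integral to the normalization integral gives ⟨x²⟩ = 15·λ^2/2.
With λ = 4.719, ⟨x^2⟩ = 167.02.

⟨x^2⟩ ≈ 167.0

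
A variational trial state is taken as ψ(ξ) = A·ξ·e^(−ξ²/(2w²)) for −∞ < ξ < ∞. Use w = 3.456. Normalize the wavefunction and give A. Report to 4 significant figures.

The normalization condition is ∫|ψ|² dξ = 1 from −∞ to ∞.
The integral (without the A² prefactor) comes out to √(π)·w^3/2.
Hence A² = 1/[√(π)·w^3/2].
With w = 3.456: A² = 0.027336 and A = 0.16534.

A ≈ 0.1653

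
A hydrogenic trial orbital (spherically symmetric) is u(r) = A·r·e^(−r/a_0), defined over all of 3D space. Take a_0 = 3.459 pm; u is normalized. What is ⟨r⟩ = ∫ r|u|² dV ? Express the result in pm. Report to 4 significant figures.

⟨r⟩ ≈ 8.648 pm

By definition ⟨r⟩ = ∫ r |u(r)|² 4πr² dr.
With ∫₀^∞ r^5 e^(−αr) dr = 5!/α^6, evaluating both integrals, ⟨r⟩ = 5·a_0/2.
Putting a_0 = 3.459 gives 8.6475.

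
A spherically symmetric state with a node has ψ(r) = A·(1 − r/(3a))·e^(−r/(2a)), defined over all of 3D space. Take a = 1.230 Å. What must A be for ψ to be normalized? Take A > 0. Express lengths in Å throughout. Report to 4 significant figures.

A ≈ 0.2533 Å^(-3/2)

Normalization requires ∫|ψ|² 4πr² dr = 1, integrated from 0 to ∞.
Carrying out the integral gives A² · 8·π·a^3/3.
Hence A² = 1/[8·π·a^3/3].
Substituting a = 1.230 gives A² = 0.064145, so A = 0.25327.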